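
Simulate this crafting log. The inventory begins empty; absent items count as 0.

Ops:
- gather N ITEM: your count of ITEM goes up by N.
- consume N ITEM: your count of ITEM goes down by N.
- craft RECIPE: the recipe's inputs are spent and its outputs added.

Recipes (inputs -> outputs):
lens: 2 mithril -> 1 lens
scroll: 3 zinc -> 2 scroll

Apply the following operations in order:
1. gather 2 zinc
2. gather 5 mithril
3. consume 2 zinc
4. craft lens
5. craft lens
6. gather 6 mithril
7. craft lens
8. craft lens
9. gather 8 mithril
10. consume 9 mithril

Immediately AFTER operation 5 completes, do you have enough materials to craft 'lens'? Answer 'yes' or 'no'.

Answer: no

Derivation:
After 1 (gather 2 zinc): zinc=2
After 2 (gather 5 mithril): mithril=5 zinc=2
After 3 (consume 2 zinc): mithril=5
After 4 (craft lens): lens=1 mithril=3
After 5 (craft lens): lens=2 mithril=1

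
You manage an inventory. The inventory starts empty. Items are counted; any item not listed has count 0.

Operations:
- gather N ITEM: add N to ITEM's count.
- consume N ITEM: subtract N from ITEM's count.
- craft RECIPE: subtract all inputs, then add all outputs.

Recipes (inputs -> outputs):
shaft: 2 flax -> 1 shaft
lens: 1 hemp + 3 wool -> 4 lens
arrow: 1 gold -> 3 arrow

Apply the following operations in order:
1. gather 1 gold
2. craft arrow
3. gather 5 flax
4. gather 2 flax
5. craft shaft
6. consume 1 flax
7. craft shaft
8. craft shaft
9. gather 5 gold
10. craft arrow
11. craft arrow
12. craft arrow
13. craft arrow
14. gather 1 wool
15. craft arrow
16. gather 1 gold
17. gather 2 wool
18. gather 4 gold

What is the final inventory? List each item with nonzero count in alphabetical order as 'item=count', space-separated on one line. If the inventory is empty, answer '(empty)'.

After 1 (gather 1 gold): gold=1
After 2 (craft arrow): arrow=3
After 3 (gather 5 flax): arrow=3 flax=5
After 4 (gather 2 flax): arrow=3 flax=7
After 5 (craft shaft): arrow=3 flax=5 shaft=1
After 6 (consume 1 flax): arrow=3 flax=4 shaft=1
After 7 (craft shaft): arrow=3 flax=2 shaft=2
After 8 (craft shaft): arrow=3 shaft=3
After 9 (gather 5 gold): arrow=3 gold=5 shaft=3
After 10 (craft arrow): arrow=6 gold=4 shaft=3
After 11 (craft arrow): arrow=9 gold=3 shaft=3
After 12 (craft arrow): arrow=12 gold=2 shaft=3
After 13 (craft arrow): arrow=15 gold=1 shaft=3
After 14 (gather 1 wool): arrow=15 gold=1 shaft=3 wool=1
After 15 (craft arrow): arrow=18 shaft=3 wool=1
After 16 (gather 1 gold): arrow=18 gold=1 shaft=3 wool=1
After 17 (gather 2 wool): arrow=18 gold=1 shaft=3 wool=3
After 18 (gather 4 gold): arrow=18 gold=5 shaft=3 wool=3

Answer: arrow=18 gold=5 shaft=3 wool=3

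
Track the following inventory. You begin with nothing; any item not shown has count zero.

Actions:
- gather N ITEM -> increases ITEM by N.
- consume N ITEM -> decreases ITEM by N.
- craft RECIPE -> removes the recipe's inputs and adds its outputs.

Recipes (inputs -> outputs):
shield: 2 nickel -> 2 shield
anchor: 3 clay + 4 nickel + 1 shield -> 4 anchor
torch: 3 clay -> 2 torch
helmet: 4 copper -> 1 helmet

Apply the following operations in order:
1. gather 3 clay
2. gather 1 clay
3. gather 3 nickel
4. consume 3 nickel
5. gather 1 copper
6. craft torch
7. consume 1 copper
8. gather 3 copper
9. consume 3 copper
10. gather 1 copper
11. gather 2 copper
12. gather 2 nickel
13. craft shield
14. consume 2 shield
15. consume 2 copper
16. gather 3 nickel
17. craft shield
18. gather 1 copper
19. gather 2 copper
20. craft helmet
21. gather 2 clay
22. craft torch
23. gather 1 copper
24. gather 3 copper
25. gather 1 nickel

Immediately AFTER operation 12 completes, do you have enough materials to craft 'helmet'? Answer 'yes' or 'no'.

Answer: no

Derivation:
After 1 (gather 3 clay): clay=3
After 2 (gather 1 clay): clay=4
After 3 (gather 3 nickel): clay=4 nickel=3
After 4 (consume 3 nickel): clay=4
After 5 (gather 1 copper): clay=4 copper=1
After 6 (craft torch): clay=1 copper=1 torch=2
After 7 (consume 1 copper): clay=1 torch=2
After 8 (gather 3 copper): clay=1 copper=3 torch=2
After 9 (consume 3 copper): clay=1 torch=2
After 10 (gather 1 copper): clay=1 copper=1 torch=2
After 11 (gather 2 copper): clay=1 copper=3 torch=2
After 12 (gather 2 nickel): clay=1 copper=3 nickel=2 torch=2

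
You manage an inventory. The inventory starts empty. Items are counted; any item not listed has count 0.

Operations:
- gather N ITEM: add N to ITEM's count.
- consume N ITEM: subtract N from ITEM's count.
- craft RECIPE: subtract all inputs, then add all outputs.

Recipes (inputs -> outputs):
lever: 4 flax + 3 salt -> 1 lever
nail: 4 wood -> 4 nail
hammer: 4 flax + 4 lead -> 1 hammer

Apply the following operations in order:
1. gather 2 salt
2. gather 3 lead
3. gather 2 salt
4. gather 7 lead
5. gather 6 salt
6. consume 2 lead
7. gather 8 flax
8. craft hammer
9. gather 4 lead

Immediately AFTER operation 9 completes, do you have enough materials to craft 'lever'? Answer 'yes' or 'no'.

Answer: yes

Derivation:
After 1 (gather 2 salt): salt=2
After 2 (gather 3 lead): lead=3 salt=2
After 3 (gather 2 salt): lead=3 salt=4
After 4 (gather 7 lead): lead=10 salt=4
After 5 (gather 6 salt): lead=10 salt=10
After 6 (consume 2 lead): lead=8 salt=10
After 7 (gather 8 flax): flax=8 lead=8 salt=10
After 8 (craft hammer): flax=4 hammer=1 lead=4 salt=10
After 9 (gather 4 lead): flax=4 hammer=1 lead=8 salt=10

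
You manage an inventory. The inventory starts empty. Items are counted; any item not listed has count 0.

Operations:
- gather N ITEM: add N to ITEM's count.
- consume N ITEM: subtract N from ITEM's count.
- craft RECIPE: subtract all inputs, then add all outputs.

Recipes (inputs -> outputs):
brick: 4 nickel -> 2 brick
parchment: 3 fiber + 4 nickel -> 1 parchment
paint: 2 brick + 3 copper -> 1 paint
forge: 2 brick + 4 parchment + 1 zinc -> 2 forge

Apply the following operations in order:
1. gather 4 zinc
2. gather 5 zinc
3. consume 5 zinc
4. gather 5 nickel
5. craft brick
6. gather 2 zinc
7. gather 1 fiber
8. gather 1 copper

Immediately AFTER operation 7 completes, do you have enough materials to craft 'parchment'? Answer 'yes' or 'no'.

Answer: no

Derivation:
After 1 (gather 4 zinc): zinc=4
After 2 (gather 5 zinc): zinc=9
After 3 (consume 5 zinc): zinc=4
After 4 (gather 5 nickel): nickel=5 zinc=4
After 5 (craft brick): brick=2 nickel=1 zinc=4
After 6 (gather 2 zinc): brick=2 nickel=1 zinc=6
After 7 (gather 1 fiber): brick=2 fiber=1 nickel=1 zinc=6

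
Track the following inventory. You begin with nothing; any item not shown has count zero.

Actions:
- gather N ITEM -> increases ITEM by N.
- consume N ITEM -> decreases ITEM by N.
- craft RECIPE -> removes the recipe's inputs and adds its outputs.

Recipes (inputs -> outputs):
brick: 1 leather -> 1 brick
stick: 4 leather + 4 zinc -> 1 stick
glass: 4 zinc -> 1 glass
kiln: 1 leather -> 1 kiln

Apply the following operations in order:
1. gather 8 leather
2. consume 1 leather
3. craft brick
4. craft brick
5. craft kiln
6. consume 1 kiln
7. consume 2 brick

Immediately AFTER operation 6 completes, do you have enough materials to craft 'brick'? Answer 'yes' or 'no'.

After 1 (gather 8 leather): leather=8
After 2 (consume 1 leather): leather=7
After 3 (craft brick): brick=1 leather=6
After 4 (craft brick): brick=2 leather=5
After 5 (craft kiln): brick=2 kiln=1 leather=4
After 6 (consume 1 kiln): brick=2 leather=4

Answer: yes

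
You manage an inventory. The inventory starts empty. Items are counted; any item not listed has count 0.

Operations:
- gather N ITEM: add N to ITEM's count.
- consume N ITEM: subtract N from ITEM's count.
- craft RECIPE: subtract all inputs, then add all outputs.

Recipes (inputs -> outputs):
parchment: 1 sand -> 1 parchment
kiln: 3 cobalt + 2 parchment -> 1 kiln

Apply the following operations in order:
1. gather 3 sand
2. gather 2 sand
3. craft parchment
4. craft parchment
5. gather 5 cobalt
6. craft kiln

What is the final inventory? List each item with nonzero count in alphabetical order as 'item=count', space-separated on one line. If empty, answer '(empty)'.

After 1 (gather 3 sand): sand=3
After 2 (gather 2 sand): sand=5
After 3 (craft parchment): parchment=1 sand=4
After 4 (craft parchment): parchment=2 sand=3
After 5 (gather 5 cobalt): cobalt=5 parchment=2 sand=3
After 6 (craft kiln): cobalt=2 kiln=1 sand=3

Answer: cobalt=2 kiln=1 sand=3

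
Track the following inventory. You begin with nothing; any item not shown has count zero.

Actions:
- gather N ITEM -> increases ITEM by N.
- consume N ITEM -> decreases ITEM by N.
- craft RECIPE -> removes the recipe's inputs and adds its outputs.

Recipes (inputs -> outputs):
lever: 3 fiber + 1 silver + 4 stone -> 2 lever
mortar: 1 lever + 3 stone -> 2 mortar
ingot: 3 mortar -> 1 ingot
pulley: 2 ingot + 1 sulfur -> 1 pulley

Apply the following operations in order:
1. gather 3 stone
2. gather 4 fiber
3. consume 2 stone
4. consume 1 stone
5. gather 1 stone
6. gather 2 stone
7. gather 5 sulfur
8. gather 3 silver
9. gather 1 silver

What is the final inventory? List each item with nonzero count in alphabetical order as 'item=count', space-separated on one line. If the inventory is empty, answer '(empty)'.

Answer: fiber=4 silver=4 stone=3 sulfur=5

Derivation:
After 1 (gather 3 stone): stone=3
After 2 (gather 4 fiber): fiber=4 stone=3
After 3 (consume 2 stone): fiber=4 stone=1
After 4 (consume 1 stone): fiber=4
After 5 (gather 1 stone): fiber=4 stone=1
After 6 (gather 2 stone): fiber=4 stone=3
After 7 (gather 5 sulfur): fiber=4 stone=3 sulfur=5
After 8 (gather 3 silver): fiber=4 silver=3 stone=3 sulfur=5
After 9 (gather 1 silver): fiber=4 silver=4 stone=3 sulfur=5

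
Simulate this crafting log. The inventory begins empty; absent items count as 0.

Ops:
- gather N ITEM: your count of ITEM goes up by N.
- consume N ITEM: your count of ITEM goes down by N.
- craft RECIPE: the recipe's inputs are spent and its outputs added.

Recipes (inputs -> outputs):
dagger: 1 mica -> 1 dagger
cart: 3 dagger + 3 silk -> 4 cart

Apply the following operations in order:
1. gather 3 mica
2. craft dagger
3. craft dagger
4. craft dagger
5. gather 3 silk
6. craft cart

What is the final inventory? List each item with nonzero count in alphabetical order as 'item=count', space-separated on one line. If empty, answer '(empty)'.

Answer: cart=4

Derivation:
After 1 (gather 3 mica): mica=3
After 2 (craft dagger): dagger=1 mica=2
After 3 (craft dagger): dagger=2 mica=1
After 4 (craft dagger): dagger=3
After 5 (gather 3 silk): dagger=3 silk=3
After 6 (craft cart): cart=4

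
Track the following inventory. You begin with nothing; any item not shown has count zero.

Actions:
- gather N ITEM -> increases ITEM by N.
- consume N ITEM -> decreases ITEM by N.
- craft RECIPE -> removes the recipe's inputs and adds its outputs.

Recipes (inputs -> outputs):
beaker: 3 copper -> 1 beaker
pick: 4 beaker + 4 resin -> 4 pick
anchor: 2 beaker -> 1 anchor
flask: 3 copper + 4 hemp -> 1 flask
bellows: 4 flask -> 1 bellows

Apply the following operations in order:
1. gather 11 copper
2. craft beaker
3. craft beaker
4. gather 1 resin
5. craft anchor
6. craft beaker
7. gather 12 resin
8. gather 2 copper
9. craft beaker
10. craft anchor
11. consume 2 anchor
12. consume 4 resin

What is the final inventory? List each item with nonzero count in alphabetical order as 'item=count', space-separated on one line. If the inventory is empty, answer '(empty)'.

After 1 (gather 11 copper): copper=11
After 2 (craft beaker): beaker=1 copper=8
After 3 (craft beaker): beaker=2 copper=5
After 4 (gather 1 resin): beaker=2 copper=5 resin=1
After 5 (craft anchor): anchor=1 copper=5 resin=1
After 6 (craft beaker): anchor=1 beaker=1 copper=2 resin=1
After 7 (gather 12 resin): anchor=1 beaker=1 copper=2 resin=13
After 8 (gather 2 copper): anchor=1 beaker=1 copper=4 resin=13
After 9 (craft beaker): anchor=1 beaker=2 copper=1 resin=13
After 10 (craft anchor): anchor=2 copper=1 resin=13
After 11 (consume 2 anchor): copper=1 resin=13
After 12 (consume 4 resin): copper=1 resin=9

Answer: copper=1 resin=9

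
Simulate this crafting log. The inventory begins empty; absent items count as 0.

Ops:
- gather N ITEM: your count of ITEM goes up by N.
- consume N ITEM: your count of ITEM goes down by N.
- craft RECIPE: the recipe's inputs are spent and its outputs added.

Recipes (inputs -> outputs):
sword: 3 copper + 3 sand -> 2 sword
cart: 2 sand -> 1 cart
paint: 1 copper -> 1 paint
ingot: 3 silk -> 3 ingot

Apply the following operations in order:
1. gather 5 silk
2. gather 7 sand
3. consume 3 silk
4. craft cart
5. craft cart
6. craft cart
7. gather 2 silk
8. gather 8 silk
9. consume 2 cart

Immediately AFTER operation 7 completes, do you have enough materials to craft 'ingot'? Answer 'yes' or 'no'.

Answer: yes

Derivation:
After 1 (gather 5 silk): silk=5
After 2 (gather 7 sand): sand=7 silk=5
After 3 (consume 3 silk): sand=7 silk=2
After 4 (craft cart): cart=1 sand=5 silk=2
After 5 (craft cart): cart=2 sand=3 silk=2
After 6 (craft cart): cart=3 sand=1 silk=2
After 7 (gather 2 silk): cart=3 sand=1 silk=4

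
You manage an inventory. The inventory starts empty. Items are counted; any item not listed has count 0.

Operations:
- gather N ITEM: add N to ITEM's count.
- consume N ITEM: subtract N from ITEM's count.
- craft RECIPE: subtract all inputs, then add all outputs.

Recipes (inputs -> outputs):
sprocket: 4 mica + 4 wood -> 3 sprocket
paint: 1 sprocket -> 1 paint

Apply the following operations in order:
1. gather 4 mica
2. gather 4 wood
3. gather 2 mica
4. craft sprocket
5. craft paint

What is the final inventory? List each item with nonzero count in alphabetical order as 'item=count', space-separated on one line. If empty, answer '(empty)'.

Answer: mica=2 paint=1 sprocket=2

Derivation:
After 1 (gather 4 mica): mica=4
After 2 (gather 4 wood): mica=4 wood=4
After 3 (gather 2 mica): mica=6 wood=4
After 4 (craft sprocket): mica=2 sprocket=3
After 5 (craft paint): mica=2 paint=1 sprocket=2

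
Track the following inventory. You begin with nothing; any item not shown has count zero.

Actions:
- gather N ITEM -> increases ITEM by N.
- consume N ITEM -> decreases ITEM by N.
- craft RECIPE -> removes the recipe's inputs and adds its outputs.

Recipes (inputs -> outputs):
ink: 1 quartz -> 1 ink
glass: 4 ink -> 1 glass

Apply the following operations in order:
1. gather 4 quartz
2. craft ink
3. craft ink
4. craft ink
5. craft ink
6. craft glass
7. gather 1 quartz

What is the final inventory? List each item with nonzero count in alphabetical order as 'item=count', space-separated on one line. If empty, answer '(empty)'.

After 1 (gather 4 quartz): quartz=4
After 2 (craft ink): ink=1 quartz=3
After 3 (craft ink): ink=2 quartz=2
After 4 (craft ink): ink=3 quartz=1
After 5 (craft ink): ink=4
After 6 (craft glass): glass=1
After 7 (gather 1 quartz): glass=1 quartz=1

Answer: glass=1 quartz=1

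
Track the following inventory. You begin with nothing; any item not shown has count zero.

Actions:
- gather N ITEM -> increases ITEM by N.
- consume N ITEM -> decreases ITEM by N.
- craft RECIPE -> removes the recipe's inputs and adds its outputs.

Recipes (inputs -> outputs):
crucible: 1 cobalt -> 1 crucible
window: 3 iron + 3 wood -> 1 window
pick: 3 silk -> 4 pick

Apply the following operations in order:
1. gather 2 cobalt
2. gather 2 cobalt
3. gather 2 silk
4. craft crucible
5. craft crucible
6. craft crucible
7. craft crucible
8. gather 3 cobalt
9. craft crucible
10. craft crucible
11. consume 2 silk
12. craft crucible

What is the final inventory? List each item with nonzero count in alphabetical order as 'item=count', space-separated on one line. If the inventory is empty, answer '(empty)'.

Answer: crucible=7

Derivation:
After 1 (gather 2 cobalt): cobalt=2
After 2 (gather 2 cobalt): cobalt=4
After 3 (gather 2 silk): cobalt=4 silk=2
After 4 (craft crucible): cobalt=3 crucible=1 silk=2
After 5 (craft crucible): cobalt=2 crucible=2 silk=2
After 6 (craft crucible): cobalt=1 crucible=3 silk=2
After 7 (craft crucible): crucible=4 silk=2
After 8 (gather 3 cobalt): cobalt=3 crucible=4 silk=2
After 9 (craft crucible): cobalt=2 crucible=5 silk=2
After 10 (craft crucible): cobalt=1 crucible=6 silk=2
After 11 (consume 2 silk): cobalt=1 crucible=6
After 12 (craft crucible): crucible=7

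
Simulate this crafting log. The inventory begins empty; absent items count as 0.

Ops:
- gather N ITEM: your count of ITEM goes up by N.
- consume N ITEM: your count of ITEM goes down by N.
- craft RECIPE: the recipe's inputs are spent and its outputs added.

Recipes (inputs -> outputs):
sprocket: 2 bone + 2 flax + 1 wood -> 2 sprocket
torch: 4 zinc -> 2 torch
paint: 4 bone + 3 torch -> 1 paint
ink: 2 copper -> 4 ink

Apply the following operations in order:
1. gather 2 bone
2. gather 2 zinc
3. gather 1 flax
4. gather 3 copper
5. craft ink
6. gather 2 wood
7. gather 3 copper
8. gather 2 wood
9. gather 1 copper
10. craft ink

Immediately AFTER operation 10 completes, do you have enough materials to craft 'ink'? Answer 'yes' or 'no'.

After 1 (gather 2 bone): bone=2
After 2 (gather 2 zinc): bone=2 zinc=2
After 3 (gather 1 flax): bone=2 flax=1 zinc=2
After 4 (gather 3 copper): bone=2 copper=3 flax=1 zinc=2
After 5 (craft ink): bone=2 copper=1 flax=1 ink=4 zinc=2
After 6 (gather 2 wood): bone=2 copper=1 flax=1 ink=4 wood=2 zinc=2
After 7 (gather 3 copper): bone=2 copper=4 flax=1 ink=4 wood=2 zinc=2
After 8 (gather 2 wood): bone=2 copper=4 flax=1 ink=4 wood=4 zinc=2
After 9 (gather 1 copper): bone=2 copper=5 flax=1 ink=4 wood=4 zinc=2
After 10 (craft ink): bone=2 copper=3 flax=1 ink=8 wood=4 zinc=2

Answer: yes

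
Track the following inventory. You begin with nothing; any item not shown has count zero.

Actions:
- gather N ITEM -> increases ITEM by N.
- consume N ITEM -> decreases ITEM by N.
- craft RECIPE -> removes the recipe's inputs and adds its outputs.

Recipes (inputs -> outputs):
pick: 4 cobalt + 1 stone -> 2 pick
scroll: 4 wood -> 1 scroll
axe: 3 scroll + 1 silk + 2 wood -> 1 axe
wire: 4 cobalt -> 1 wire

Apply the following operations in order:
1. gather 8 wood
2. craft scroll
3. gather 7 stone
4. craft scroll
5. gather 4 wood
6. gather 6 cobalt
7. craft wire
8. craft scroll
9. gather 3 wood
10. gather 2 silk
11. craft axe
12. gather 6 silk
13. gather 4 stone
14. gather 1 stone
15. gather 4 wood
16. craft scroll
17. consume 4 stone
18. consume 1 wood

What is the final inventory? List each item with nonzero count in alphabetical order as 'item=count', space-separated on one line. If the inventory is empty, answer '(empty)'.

Answer: axe=1 cobalt=2 scroll=1 silk=7 stone=8 wire=1

Derivation:
After 1 (gather 8 wood): wood=8
After 2 (craft scroll): scroll=1 wood=4
After 3 (gather 7 stone): scroll=1 stone=7 wood=4
After 4 (craft scroll): scroll=2 stone=7
After 5 (gather 4 wood): scroll=2 stone=7 wood=4
After 6 (gather 6 cobalt): cobalt=6 scroll=2 stone=7 wood=4
After 7 (craft wire): cobalt=2 scroll=2 stone=7 wire=1 wood=4
After 8 (craft scroll): cobalt=2 scroll=3 stone=7 wire=1
After 9 (gather 3 wood): cobalt=2 scroll=3 stone=7 wire=1 wood=3
After 10 (gather 2 silk): cobalt=2 scroll=3 silk=2 stone=7 wire=1 wood=3
After 11 (craft axe): axe=1 cobalt=2 silk=1 stone=7 wire=1 wood=1
After 12 (gather 6 silk): axe=1 cobalt=2 silk=7 stone=7 wire=1 wood=1
After 13 (gather 4 stone): axe=1 cobalt=2 silk=7 stone=11 wire=1 wood=1
After 14 (gather 1 stone): axe=1 cobalt=2 silk=7 stone=12 wire=1 wood=1
After 15 (gather 4 wood): axe=1 cobalt=2 silk=7 stone=12 wire=1 wood=5
After 16 (craft scroll): axe=1 cobalt=2 scroll=1 silk=7 stone=12 wire=1 wood=1
After 17 (consume 4 stone): axe=1 cobalt=2 scroll=1 silk=7 stone=8 wire=1 wood=1
After 18 (consume 1 wood): axe=1 cobalt=2 scroll=1 silk=7 stone=8 wire=1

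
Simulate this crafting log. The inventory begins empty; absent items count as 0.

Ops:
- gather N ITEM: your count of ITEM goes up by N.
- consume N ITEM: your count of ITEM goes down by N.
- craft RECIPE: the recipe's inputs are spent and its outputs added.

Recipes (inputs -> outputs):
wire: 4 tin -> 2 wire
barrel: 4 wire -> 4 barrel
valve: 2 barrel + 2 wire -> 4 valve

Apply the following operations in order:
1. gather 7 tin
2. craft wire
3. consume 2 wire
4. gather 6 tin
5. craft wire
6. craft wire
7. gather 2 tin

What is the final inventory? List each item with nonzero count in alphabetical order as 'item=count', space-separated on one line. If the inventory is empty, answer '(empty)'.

After 1 (gather 7 tin): tin=7
After 2 (craft wire): tin=3 wire=2
After 3 (consume 2 wire): tin=3
After 4 (gather 6 tin): tin=9
After 5 (craft wire): tin=5 wire=2
After 6 (craft wire): tin=1 wire=4
After 7 (gather 2 tin): tin=3 wire=4

Answer: tin=3 wire=4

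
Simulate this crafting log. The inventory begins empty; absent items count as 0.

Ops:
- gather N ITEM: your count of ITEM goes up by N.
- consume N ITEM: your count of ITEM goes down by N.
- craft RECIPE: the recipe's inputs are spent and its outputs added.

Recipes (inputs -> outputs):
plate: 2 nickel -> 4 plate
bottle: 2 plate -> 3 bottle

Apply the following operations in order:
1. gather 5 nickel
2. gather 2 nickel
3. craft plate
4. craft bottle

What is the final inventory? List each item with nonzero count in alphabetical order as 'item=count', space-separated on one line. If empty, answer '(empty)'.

After 1 (gather 5 nickel): nickel=5
After 2 (gather 2 nickel): nickel=7
After 3 (craft plate): nickel=5 plate=4
After 4 (craft bottle): bottle=3 nickel=5 plate=2

Answer: bottle=3 nickel=5 plate=2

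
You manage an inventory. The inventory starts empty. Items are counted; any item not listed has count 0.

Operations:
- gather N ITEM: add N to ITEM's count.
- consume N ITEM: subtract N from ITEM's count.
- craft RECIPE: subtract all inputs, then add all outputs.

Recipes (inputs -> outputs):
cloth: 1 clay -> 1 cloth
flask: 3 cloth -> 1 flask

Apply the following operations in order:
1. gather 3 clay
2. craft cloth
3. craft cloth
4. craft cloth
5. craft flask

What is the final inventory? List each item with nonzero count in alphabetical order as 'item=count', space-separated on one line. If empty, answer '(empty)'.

Answer: flask=1

Derivation:
After 1 (gather 3 clay): clay=3
After 2 (craft cloth): clay=2 cloth=1
After 3 (craft cloth): clay=1 cloth=2
After 4 (craft cloth): cloth=3
After 5 (craft flask): flask=1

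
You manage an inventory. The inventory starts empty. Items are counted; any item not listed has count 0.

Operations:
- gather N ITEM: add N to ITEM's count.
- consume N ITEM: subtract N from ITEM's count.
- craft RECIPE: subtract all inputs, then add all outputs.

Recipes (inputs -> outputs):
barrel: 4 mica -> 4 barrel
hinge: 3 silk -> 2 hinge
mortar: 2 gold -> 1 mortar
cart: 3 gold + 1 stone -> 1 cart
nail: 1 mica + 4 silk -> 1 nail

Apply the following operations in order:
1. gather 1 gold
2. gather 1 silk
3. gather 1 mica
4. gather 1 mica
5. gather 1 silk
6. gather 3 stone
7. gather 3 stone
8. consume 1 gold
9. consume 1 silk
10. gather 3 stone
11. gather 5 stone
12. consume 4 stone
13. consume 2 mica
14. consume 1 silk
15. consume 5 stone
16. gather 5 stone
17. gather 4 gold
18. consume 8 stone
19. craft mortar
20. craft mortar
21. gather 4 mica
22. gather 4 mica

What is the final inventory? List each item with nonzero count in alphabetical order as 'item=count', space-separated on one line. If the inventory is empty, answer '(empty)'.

Answer: mica=8 mortar=2 stone=2

Derivation:
After 1 (gather 1 gold): gold=1
After 2 (gather 1 silk): gold=1 silk=1
After 3 (gather 1 mica): gold=1 mica=1 silk=1
After 4 (gather 1 mica): gold=1 mica=2 silk=1
After 5 (gather 1 silk): gold=1 mica=2 silk=2
After 6 (gather 3 stone): gold=1 mica=2 silk=2 stone=3
After 7 (gather 3 stone): gold=1 mica=2 silk=2 stone=6
After 8 (consume 1 gold): mica=2 silk=2 stone=6
After 9 (consume 1 silk): mica=2 silk=1 stone=6
After 10 (gather 3 stone): mica=2 silk=1 stone=9
After 11 (gather 5 stone): mica=2 silk=1 stone=14
After 12 (consume 4 stone): mica=2 silk=1 stone=10
After 13 (consume 2 mica): silk=1 stone=10
After 14 (consume 1 silk): stone=10
After 15 (consume 5 stone): stone=5
After 16 (gather 5 stone): stone=10
After 17 (gather 4 gold): gold=4 stone=10
After 18 (consume 8 stone): gold=4 stone=2
After 19 (craft mortar): gold=2 mortar=1 stone=2
After 20 (craft mortar): mortar=2 stone=2
After 21 (gather 4 mica): mica=4 mortar=2 stone=2
After 22 (gather 4 mica): mica=8 mortar=2 stone=2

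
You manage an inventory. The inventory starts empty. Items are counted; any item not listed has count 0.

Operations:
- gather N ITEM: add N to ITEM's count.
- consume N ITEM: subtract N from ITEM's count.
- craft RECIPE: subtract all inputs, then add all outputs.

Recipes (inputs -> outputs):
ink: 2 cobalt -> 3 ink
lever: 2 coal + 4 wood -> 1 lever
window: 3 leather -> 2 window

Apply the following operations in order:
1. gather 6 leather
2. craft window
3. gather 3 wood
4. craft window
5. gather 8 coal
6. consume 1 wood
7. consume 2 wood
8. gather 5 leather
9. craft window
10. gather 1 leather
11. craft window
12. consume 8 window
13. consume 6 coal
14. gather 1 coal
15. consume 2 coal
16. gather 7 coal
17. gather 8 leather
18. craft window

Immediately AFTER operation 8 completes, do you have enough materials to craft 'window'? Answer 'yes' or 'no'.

Answer: yes

Derivation:
After 1 (gather 6 leather): leather=6
After 2 (craft window): leather=3 window=2
After 3 (gather 3 wood): leather=3 window=2 wood=3
After 4 (craft window): window=4 wood=3
After 5 (gather 8 coal): coal=8 window=4 wood=3
After 6 (consume 1 wood): coal=8 window=4 wood=2
After 7 (consume 2 wood): coal=8 window=4
After 8 (gather 5 leather): coal=8 leather=5 window=4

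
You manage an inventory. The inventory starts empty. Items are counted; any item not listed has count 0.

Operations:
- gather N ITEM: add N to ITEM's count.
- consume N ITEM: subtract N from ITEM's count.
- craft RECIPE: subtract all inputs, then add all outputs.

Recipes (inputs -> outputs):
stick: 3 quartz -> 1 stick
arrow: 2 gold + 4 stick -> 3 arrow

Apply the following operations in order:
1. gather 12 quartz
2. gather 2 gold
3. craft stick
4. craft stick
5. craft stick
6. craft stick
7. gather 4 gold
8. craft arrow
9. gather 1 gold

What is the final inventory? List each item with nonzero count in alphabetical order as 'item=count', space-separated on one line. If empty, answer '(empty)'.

After 1 (gather 12 quartz): quartz=12
After 2 (gather 2 gold): gold=2 quartz=12
After 3 (craft stick): gold=2 quartz=9 stick=1
After 4 (craft stick): gold=2 quartz=6 stick=2
After 5 (craft stick): gold=2 quartz=3 stick=3
After 6 (craft stick): gold=2 stick=4
After 7 (gather 4 gold): gold=6 stick=4
After 8 (craft arrow): arrow=3 gold=4
After 9 (gather 1 gold): arrow=3 gold=5

Answer: arrow=3 gold=5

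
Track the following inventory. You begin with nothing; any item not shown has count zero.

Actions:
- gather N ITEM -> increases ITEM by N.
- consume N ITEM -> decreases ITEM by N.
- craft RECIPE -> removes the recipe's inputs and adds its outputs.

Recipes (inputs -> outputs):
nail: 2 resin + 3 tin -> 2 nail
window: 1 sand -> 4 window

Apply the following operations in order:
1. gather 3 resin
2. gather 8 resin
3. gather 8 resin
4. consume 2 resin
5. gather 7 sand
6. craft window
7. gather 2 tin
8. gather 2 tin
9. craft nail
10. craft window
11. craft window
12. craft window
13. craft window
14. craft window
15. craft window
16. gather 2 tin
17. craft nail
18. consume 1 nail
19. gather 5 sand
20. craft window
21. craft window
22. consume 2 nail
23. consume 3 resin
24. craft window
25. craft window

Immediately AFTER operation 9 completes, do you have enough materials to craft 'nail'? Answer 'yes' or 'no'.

After 1 (gather 3 resin): resin=3
After 2 (gather 8 resin): resin=11
After 3 (gather 8 resin): resin=19
After 4 (consume 2 resin): resin=17
After 5 (gather 7 sand): resin=17 sand=7
After 6 (craft window): resin=17 sand=6 window=4
After 7 (gather 2 tin): resin=17 sand=6 tin=2 window=4
After 8 (gather 2 tin): resin=17 sand=6 tin=4 window=4
After 9 (craft nail): nail=2 resin=15 sand=6 tin=1 window=4

Answer: no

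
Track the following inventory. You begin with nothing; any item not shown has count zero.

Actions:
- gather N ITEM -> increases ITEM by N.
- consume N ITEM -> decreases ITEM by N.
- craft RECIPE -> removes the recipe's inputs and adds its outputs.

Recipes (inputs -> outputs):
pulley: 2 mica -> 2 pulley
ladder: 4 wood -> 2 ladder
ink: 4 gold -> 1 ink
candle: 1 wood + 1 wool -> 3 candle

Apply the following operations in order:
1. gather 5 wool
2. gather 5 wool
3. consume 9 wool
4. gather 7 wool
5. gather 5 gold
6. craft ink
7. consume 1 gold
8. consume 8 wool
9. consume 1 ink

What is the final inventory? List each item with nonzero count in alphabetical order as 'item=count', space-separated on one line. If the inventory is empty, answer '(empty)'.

After 1 (gather 5 wool): wool=5
After 2 (gather 5 wool): wool=10
After 3 (consume 9 wool): wool=1
After 4 (gather 7 wool): wool=8
After 5 (gather 5 gold): gold=5 wool=8
After 6 (craft ink): gold=1 ink=1 wool=8
After 7 (consume 1 gold): ink=1 wool=8
After 8 (consume 8 wool): ink=1
After 9 (consume 1 ink): (empty)

Answer: (empty)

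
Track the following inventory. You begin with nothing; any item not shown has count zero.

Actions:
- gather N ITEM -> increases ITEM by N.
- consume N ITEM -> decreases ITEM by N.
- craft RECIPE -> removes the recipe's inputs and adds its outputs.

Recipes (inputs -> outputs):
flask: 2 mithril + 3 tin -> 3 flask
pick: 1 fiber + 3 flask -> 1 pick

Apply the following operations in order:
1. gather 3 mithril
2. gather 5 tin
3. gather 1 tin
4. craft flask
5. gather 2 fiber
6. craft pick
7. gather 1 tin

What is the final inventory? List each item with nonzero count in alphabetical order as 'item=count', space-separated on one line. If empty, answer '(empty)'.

After 1 (gather 3 mithril): mithril=3
After 2 (gather 5 tin): mithril=3 tin=5
After 3 (gather 1 tin): mithril=3 tin=6
After 4 (craft flask): flask=3 mithril=1 tin=3
After 5 (gather 2 fiber): fiber=2 flask=3 mithril=1 tin=3
After 6 (craft pick): fiber=1 mithril=1 pick=1 tin=3
After 7 (gather 1 tin): fiber=1 mithril=1 pick=1 tin=4

Answer: fiber=1 mithril=1 pick=1 tin=4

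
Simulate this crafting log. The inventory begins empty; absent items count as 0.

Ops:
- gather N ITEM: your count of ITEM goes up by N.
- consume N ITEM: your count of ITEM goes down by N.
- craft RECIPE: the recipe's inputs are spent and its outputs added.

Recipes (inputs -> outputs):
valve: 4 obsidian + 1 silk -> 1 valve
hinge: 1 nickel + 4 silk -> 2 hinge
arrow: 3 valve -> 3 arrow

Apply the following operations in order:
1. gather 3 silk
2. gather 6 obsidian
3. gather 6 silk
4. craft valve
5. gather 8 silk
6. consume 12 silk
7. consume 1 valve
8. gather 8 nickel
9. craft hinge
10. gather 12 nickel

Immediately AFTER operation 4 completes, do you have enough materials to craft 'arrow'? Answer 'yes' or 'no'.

Answer: no

Derivation:
After 1 (gather 3 silk): silk=3
After 2 (gather 6 obsidian): obsidian=6 silk=3
After 3 (gather 6 silk): obsidian=6 silk=9
After 4 (craft valve): obsidian=2 silk=8 valve=1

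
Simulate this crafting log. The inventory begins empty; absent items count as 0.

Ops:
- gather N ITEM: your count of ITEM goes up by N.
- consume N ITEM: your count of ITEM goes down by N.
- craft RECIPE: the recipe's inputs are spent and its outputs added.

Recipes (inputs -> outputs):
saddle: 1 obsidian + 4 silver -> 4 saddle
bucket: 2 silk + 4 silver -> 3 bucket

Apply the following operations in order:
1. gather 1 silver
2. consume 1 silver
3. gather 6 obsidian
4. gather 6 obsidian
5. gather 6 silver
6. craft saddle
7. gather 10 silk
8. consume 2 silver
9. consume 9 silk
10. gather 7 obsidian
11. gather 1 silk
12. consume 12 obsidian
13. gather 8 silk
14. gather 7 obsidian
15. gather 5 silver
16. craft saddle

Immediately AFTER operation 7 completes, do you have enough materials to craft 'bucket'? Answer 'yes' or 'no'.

After 1 (gather 1 silver): silver=1
After 2 (consume 1 silver): (empty)
After 3 (gather 6 obsidian): obsidian=6
After 4 (gather 6 obsidian): obsidian=12
After 5 (gather 6 silver): obsidian=12 silver=6
After 6 (craft saddle): obsidian=11 saddle=4 silver=2
After 7 (gather 10 silk): obsidian=11 saddle=4 silk=10 silver=2

Answer: no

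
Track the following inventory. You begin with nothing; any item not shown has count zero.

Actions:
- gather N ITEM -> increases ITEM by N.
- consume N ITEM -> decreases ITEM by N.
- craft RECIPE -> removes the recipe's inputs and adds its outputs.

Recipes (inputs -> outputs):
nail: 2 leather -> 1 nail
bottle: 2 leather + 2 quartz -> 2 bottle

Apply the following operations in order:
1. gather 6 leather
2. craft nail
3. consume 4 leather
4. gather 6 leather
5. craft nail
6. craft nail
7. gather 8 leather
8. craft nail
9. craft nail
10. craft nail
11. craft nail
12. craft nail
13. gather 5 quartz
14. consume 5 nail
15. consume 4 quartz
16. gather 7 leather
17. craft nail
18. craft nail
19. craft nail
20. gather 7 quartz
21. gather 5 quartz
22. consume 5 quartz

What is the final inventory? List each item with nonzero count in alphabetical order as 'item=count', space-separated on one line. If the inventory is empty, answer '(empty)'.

Answer: leather=1 nail=6 quartz=8

Derivation:
After 1 (gather 6 leather): leather=6
After 2 (craft nail): leather=4 nail=1
After 3 (consume 4 leather): nail=1
After 4 (gather 6 leather): leather=6 nail=1
After 5 (craft nail): leather=4 nail=2
After 6 (craft nail): leather=2 nail=3
After 7 (gather 8 leather): leather=10 nail=3
After 8 (craft nail): leather=8 nail=4
After 9 (craft nail): leather=6 nail=5
After 10 (craft nail): leather=4 nail=6
After 11 (craft nail): leather=2 nail=7
After 12 (craft nail): nail=8
After 13 (gather 5 quartz): nail=8 quartz=5
After 14 (consume 5 nail): nail=3 quartz=5
After 15 (consume 4 quartz): nail=3 quartz=1
After 16 (gather 7 leather): leather=7 nail=3 quartz=1
After 17 (craft nail): leather=5 nail=4 quartz=1
After 18 (craft nail): leather=3 nail=5 quartz=1
After 19 (craft nail): leather=1 nail=6 quartz=1
After 20 (gather 7 quartz): leather=1 nail=6 quartz=8
After 21 (gather 5 quartz): leather=1 nail=6 quartz=13
After 22 (consume 5 quartz): leather=1 nail=6 quartz=8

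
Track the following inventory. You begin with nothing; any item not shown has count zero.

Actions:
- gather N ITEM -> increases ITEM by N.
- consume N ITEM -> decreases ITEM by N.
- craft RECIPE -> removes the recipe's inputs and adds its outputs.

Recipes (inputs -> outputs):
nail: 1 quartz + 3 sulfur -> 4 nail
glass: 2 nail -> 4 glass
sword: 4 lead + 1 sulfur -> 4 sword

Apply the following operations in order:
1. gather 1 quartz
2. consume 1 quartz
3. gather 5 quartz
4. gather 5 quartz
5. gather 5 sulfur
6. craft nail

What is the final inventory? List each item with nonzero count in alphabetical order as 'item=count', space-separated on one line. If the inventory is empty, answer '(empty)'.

After 1 (gather 1 quartz): quartz=1
After 2 (consume 1 quartz): (empty)
After 3 (gather 5 quartz): quartz=5
After 4 (gather 5 quartz): quartz=10
After 5 (gather 5 sulfur): quartz=10 sulfur=5
After 6 (craft nail): nail=4 quartz=9 sulfur=2

Answer: nail=4 quartz=9 sulfur=2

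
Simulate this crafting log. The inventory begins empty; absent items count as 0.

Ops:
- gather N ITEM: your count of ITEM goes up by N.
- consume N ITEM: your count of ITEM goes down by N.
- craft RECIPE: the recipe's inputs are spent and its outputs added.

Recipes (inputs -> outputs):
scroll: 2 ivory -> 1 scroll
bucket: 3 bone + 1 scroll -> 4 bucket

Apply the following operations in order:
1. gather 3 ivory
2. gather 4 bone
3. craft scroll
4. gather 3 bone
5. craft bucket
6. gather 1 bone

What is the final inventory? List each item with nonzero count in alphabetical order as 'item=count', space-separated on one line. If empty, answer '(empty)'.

Answer: bone=5 bucket=4 ivory=1

Derivation:
After 1 (gather 3 ivory): ivory=3
After 2 (gather 4 bone): bone=4 ivory=3
After 3 (craft scroll): bone=4 ivory=1 scroll=1
After 4 (gather 3 bone): bone=7 ivory=1 scroll=1
After 5 (craft bucket): bone=4 bucket=4 ivory=1
After 6 (gather 1 bone): bone=5 bucket=4 ivory=1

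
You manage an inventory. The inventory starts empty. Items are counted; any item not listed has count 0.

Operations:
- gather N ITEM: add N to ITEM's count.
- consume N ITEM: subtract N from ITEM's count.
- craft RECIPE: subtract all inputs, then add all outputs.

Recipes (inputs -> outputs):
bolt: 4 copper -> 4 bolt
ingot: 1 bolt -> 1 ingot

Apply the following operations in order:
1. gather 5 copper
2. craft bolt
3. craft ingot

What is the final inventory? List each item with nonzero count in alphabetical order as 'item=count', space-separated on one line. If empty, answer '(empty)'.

After 1 (gather 5 copper): copper=5
After 2 (craft bolt): bolt=4 copper=1
After 3 (craft ingot): bolt=3 copper=1 ingot=1

Answer: bolt=3 copper=1 ingot=1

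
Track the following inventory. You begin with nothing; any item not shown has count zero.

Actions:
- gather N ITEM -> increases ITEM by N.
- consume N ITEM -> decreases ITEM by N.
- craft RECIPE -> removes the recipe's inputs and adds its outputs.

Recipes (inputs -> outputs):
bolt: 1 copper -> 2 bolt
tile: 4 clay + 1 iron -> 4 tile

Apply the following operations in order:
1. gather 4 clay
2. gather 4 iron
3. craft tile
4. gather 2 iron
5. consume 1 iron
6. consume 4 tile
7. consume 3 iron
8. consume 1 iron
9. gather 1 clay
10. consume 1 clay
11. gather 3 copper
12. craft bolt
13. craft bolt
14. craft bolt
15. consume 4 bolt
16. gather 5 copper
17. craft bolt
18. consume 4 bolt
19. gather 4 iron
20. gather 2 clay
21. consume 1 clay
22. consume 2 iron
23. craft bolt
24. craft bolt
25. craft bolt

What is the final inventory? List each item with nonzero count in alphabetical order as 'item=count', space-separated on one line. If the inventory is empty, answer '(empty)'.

After 1 (gather 4 clay): clay=4
After 2 (gather 4 iron): clay=4 iron=4
After 3 (craft tile): iron=3 tile=4
After 4 (gather 2 iron): iron=5 tile=4
After 5 (consume 1 iron): iron=4 tile=4
After 6 (consume 4 tile): iron=4
After 7 (consume 3 iron): iron=1
After 8 (consume 1 iron): (empty)
After 9 (gather 1 clay): clay=1
After 10 (consume 1 clay): (empty)
After 11 (gather 3 copper): copper=3
After 12 (craft bolt): bolt=2 copper=2
After 13 (craft bolt): bolt=4 copper=1
After 14 (craft bolt): bolt=6
After 15 (consume 4 bolt): bolt=2
After 16 (gather 5 copper): bolt=2 copper=5
After 17 (craft bolt): bolt=4 copper=4
After 18 (consume 4 bolt): copper=4
After 19 (gather 4 iron): copper=4 iron=4
After 20 (gather 2 clay): clay=2 copper=4 iron=4
After 21 (consume 1 clay): clay=1 copper=4 iron=4
After 22 (consume 2 iron): clay=1 copper=4 iron=2
After 23 (craft bolt): bolt=2 clay=1 copper=3 iron=2
After 24 (craft bolt): bolt=4 clay=1 copper=2 iron=2
After 25 (craft bolt): bolt=6 clay=1 copper=1 iron=2

Answer: bolt=6 clay=1 copper=1 iron=2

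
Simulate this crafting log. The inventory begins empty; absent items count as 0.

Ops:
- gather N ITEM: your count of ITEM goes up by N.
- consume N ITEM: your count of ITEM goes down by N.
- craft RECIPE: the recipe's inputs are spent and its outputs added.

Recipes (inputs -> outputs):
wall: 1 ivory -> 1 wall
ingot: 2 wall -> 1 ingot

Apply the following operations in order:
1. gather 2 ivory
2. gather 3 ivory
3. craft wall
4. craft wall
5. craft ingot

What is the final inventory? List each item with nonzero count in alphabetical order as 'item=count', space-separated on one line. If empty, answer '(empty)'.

After 1 (gather 2 ivory): ivory=2
After 2 (gather 3 ivory): ivory=5
After 3 (craft wall): ivory=4 wall=1
After 4 (craft wall): ivory=3 wall=2
After 5 (craft ingot): ingot=1 ivory=3

Answer: ingot=1 ivory=3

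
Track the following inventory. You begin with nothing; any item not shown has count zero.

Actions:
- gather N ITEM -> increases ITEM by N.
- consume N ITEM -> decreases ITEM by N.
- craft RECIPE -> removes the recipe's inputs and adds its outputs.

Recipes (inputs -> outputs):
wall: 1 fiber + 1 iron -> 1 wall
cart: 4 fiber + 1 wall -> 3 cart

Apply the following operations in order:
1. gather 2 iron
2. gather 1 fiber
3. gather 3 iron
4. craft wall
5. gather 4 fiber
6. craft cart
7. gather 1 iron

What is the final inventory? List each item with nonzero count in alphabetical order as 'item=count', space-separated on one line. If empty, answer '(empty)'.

Answer: cart=3 iron=5

Derivation:
After 1 (gather 2 iron): iron=2
After 2 (gather 1 fiber): fiber=1 iron=2
After 3 (gather 3 iron): fiber=1 iron=5
After 4 (craft wall): iron=4 wall=1
After 5 (gather 4 fiber): fiber=4 iron=4 wall=1
After 6 (craft cart): cart=3 iron=4
After 7 (gather 1 iron): cart=3 iron=5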